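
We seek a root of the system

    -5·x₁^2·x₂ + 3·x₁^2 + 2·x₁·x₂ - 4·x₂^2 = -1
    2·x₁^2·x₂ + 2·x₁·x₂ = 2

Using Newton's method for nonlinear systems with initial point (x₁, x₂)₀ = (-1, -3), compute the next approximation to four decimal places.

(-0.6667, -1.5294)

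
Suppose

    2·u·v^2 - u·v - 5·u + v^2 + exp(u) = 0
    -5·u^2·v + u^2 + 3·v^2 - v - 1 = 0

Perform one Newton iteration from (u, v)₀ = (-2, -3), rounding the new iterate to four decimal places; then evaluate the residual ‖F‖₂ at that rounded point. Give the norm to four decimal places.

At (-2, -3): F = (-22.864665, 93.0000).
Jacobian J = [[2·v^2 - v + exp(u) - 5, 4·u·v - u + 2·v], [-10·u·v + 2·u, -5·u^2 + 6·v - 1]].
At the point, J = [[16.135335, 20.0000], [-64.0000, -39.0000]] (det J = 650.721924).
Solving J·Δ = −F gives Δ = (1.4880, -0.0572).
Then the next iterate is (u, v)₁ = (-0.5120, -3.0572).
Re-evaluating at (-0.5120, -3.0572): F = (1.369694, 34.365893), so ‖F‖₂ = 34.3932.

34.3932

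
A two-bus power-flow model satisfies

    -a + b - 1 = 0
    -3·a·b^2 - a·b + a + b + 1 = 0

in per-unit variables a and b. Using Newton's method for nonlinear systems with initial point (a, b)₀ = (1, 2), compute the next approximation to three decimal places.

(0.600, 1.600)

At (1, 2): F = (0.000, -10.000).
Jacobian J = [[-1, 1], [-3·b^2 - b + 1, -6·a·b - a + 1]].
At the point, J = [[-1.000, 1.000], [-13.000, -12.000]] (det J = 25.000).
Solving J·Δ = −F gives Δ = (-0.400, -0.400).
Then the next iterate is (a, b)₁ = (0.600, 1.600).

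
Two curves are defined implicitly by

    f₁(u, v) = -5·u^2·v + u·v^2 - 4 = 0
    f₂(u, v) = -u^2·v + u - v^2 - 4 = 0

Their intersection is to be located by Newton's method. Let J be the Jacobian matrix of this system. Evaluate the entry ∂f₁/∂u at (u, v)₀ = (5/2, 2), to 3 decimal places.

-46.000

∂f₁/∂u = -10·u·v + v^2.
At (5/2, 2) this is -46.000.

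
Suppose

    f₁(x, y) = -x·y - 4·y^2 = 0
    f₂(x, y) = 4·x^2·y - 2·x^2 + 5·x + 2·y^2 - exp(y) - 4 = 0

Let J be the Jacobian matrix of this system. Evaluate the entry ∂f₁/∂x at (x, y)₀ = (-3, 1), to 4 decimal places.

-1.0000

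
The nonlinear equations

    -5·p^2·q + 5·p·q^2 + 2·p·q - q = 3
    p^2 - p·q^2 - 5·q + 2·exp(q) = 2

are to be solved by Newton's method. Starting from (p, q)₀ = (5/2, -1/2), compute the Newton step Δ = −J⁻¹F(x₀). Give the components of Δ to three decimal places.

At (5/2, -1/2): F = (13.750, 7.33806).
Jacobian J = [[-10·p·q + 5·q^2 + 2·q, -5·p^2 + 10·p·q + 2·p - 1], [2·p - q^2, -2·p·q + 2·exp(q) - 5]].
At the point, J = [[12.750, -39.750], [4.750, -1.28694]] (det J = 172.40403).
Solving J·Δ = −F gives Δ = (-1.589, -0.164).

(-1.589, -0.164)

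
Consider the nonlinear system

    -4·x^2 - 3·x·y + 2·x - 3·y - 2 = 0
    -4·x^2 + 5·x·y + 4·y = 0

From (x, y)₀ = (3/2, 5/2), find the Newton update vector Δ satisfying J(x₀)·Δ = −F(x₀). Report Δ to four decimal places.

At (3/2, 5/2): F = (-26.7500, 19.7500).
Jacobian J = [[-8·x - 3·y + 2, -3·x - 3], [-8·x + 5·y, 5·x + 4]].
At the point, J = [[-17.5000, -7.5000], [0.5000, 11.5000]] (det J = -197.5000).
Solving J·Δ = −F gives Δ = (-0.8076, -1.6823).

(-0.8076, -1.6823)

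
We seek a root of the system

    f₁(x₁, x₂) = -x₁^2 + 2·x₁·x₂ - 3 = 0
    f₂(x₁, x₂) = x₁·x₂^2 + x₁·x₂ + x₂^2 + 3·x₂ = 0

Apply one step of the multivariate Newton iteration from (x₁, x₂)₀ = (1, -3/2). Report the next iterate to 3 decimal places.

At (1, -3/2): F = (-7.000, -1.500).
Jacobian J = [[-2·x₁ + 2·x₂, 2·x₁], [x₂^2 + x₂, 2·x₁·x₂ + x₁ + 2·x₂ + 3]].
At the point, J = [[-5.000, 2.000], [0.750, -2.000]] (det J = 8.500).
Solving J·Δ = −F gives Δ = (-2.000, -1.500).
Then the next iterate is (x₁, x₂)₁ = (-1.000, -3.000).

(-1.000, -3.000)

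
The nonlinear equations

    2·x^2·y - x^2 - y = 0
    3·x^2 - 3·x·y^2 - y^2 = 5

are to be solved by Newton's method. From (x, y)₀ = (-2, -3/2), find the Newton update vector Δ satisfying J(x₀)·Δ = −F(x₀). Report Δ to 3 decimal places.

At (-2, -3/2): F = (-14.500, 18.250).
Jacobian J = [[4·x·y - 2·x, 2·x^2 - 1], [6·x - 3·y^2, -6·x·y - 2·y]].
At the point, J = [[16.000, 7.000], [-18.750, -15.000]] (det J = -108.750).
Solving J·Δ = −F gives Δ = (0.825, 0.185).

(0.825, 0.185)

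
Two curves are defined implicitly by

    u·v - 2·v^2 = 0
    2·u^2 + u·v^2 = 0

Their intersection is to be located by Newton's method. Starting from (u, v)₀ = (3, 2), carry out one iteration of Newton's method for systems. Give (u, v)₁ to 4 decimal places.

(1.7885, 1.1154)

At (3, 2): F = (-2.0000, 30.0000).
Jacobian J = [[v, u - 4·v], [4·u + v^2, 2·u·v]].
At the point, J = [[2.0000, -5.0000], [16.0000, 12.0000]] (det J = 104.0000).
Solving J·Δ = −F gives Δ = (-1.2115, -0.8846).
Then the next iterate is (u, v)₁ = (1.7885, 1.1154).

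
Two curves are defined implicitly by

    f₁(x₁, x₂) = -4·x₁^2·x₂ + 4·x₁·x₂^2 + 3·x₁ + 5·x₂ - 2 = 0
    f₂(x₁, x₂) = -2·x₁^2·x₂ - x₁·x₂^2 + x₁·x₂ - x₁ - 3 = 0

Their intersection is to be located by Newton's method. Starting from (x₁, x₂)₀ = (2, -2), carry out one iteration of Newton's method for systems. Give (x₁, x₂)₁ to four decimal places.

(1.8507, -0.8282)

At (2, -2): F = (58.0000, -1.0000).
Jacobian J = [[-8·x₁·x₂ + 4·x₂^2 + 3, -4·x₁^2 + 8·x₁·x₂ + 5], [-4·x₁·x₂ - x₂^2 + x₂ - 1, -2·x₁^2 - 2·x₁·x₂ + x₁]].
At the point, J = [[51.0000, -43.0000], [9.0000, 2.0000]] (det J = 489.0000).
Solving J·Δ = −F gives Δ = (-0.1493, 1.1718).
Then the next iterate is (x₁, x₂)₁ = (1.8507, -0.8282).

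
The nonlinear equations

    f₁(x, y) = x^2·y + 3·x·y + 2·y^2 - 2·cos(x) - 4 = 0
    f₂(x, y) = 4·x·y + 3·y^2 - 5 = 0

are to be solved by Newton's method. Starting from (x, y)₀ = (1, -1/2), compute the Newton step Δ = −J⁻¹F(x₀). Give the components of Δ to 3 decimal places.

At (1, -1/2): F = (-6.58060, -6.250).
Jacobian J = [[2·x·y + 3·y + 2·sin(x), x^2 + 3·x + 4·y], [4·y, 4·x + 6·y]].
At the point, J = [[-0.81706, 2.000], [-2.000, 1.000]] (det J = 3.18294).
Solving J·Δ = −F gives Δ = (-1.860, 2.531).

(-1.860, 2.531)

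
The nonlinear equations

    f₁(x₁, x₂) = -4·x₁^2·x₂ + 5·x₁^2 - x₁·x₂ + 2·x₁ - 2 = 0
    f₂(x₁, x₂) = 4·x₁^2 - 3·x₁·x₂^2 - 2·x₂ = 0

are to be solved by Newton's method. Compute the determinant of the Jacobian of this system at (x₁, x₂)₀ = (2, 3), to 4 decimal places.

904.0000

J = [[-8·x₁·x₂ + 10·x₁ - x₂ + 2, -4·x₁^2 - x₁], [8·x₁ - 3·x₂^2, -6·x₁·x₂ - 2]].
At the point, J = [[-29.0000, -18.0000], [-11.0000, -38.0000]].
det J = 904.0000.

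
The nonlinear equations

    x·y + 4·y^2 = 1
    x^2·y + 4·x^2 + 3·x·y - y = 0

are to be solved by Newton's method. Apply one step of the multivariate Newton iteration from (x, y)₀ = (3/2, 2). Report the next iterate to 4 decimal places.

(0.8752, 1.0428)

At (3/2, 2): F = (18.0000, 20.5000).
Jacobian J = [[y, x + 8·y], [2·x·y + 8·x + 3·y, x^2 + 3·x - 1]].
At the point, J = [[2.0000, 17.5000], [24.0000, 5.7500]] (det J = -408.5000).
Solving J·Δ = −F gives Δ = (-0.6248, -0.9572).
Then the next iterate is (x, y)₁ = (0.8752, 1.0428).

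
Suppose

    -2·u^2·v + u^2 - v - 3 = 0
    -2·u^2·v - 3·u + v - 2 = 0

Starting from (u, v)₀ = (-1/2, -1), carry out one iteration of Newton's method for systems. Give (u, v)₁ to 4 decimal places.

(-0.7361, -1.3611)

At (-1/2, -1): F = (-1.2500, -1.0000).
Jacobian J = [[-4·u·v + 2·u, -2·u^2 - 1], [-4·u·v - 3, -2·u^2 + 1]].
At the point, J = [[-3.0000, -1.5000], [-5.0000, 0.5000]] (det J = -9.0000).
Solving J·Δ = −F gives Δ = (-0.2361, -0.3611).
Then the next iterate is (u, v)₁ = (-0.7361, -1.3611).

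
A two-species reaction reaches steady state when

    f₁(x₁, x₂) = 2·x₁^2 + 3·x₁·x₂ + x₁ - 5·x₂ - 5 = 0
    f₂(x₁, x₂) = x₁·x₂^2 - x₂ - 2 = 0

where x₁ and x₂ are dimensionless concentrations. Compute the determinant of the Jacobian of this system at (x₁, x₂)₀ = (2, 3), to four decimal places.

189.0000

J = [[4·x₁ + 3·x₂ + 1, 3·x₁ - 5], [x₂^2, 2·x₁·x₂ - 1]].
At the point, J = [[18.0000, 1.0000], [9.0000, 11.0000]].
det J = 189.0000.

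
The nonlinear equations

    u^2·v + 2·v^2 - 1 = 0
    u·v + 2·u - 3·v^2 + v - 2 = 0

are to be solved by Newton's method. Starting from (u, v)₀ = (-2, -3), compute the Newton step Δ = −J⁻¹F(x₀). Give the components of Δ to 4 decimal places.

At (-2, -3): F = (5.0000, -30.0000).
Jacobian J = [[2·u·v, u^2 + 4·v], [v + 2, u - 6·v + 1]].
At the point, J = [[12.0000, -8.0000], [-1.0000, 17.0000]] (det J = 196.0000).
Solving J·Δ = −F gives Δ = (0.7908, 1.8112).

(0.7908, 1.8112)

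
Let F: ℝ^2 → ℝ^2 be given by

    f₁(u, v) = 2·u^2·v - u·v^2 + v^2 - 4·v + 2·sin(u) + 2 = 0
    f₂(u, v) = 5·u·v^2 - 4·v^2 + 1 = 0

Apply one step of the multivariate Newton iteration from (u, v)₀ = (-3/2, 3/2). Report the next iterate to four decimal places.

(-1.4280, 0.8025)

At (-3/2, 3/2): F = (6.380010, -24.8750).
Jacobian J = [[4·u·v - v^2 + 2·cos(u), 2·u^2 - 2·u·v + 2·v - 4], [5·v^2, 10·u·v - 8·v]].
At the point, J = [[-11.108526, 8.0000], [11.2500, -34.5000]] (det J = 293.244133).
Solving J·Δ = −F gives Δ = (0.0720, -0.6975).
Then the next iterate is (u, v)₁ = (-1.4280, 0.8025).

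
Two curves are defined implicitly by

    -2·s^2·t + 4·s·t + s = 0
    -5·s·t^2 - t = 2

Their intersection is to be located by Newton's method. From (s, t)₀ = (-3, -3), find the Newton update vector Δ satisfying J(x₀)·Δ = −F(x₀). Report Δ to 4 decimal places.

(1.3109, 0.8463)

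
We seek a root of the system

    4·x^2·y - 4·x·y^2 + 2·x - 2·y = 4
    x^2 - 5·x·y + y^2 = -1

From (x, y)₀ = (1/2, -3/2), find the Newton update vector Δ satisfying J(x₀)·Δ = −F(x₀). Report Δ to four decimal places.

(0.1121, 1.4914)

At (1/2, -3/2): F = (-6.0000, 7.2500).
Jacobian J = [[8·x·y - 4·y^2 + 2, 4·x^2 - 8·x·y - 2], [2·x - 5·y, -5·x + 2·y]].
At the point, J = [[-13.0000, 5.0000], [8.5000, -5.5000]] (det J = 29.0000).
Solving J·Δ = −F gives Δ = (0.1121, 1.4914).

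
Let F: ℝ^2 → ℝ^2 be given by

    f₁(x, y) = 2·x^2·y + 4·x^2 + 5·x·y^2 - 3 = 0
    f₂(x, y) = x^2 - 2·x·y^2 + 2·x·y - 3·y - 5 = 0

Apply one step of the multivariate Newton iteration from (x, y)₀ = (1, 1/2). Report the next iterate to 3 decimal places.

(1.493, -0.756)

At (1, 1/2): F = (3.250, -5.000).
Jacobian J = [[4·x·y + 8·x + 5·y^2, 2·x^2 + 10·x·y], [2·x - 2·y^2 + 2·y, -4·x·y + 2·x - 3]].
At the point, J = [[11.250, 7.000], [2.500, -3.000]] (det J = -51.250).
Solving J·Δ = −F gives Δ = (0.493, -1.256).
Then the next iterate is (x, y)₁ = (1.493, -0.756).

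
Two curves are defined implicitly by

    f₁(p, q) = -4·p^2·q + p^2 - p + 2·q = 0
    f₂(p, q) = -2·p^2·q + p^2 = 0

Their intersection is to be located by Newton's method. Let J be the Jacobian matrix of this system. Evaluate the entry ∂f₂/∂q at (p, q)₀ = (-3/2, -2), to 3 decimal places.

-4.500

∂f₂/∂q = -2·p^2.
At (-3/2, -2) this is -4.500.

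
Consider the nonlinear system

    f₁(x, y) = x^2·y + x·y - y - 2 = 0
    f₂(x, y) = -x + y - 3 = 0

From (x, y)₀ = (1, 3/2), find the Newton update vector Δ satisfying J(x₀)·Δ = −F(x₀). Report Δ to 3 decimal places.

(-0.364, 2.136)

At (1, 3/2): F = (-0.500, -2.500).
Jacobian J = [[2·x·y + y, x^2 + x - 1], [-1, 1]].
At the point, J = [[4.500, 1.000], [-1.000, 1.000]] (det J = 5.500).
Solving J·Δ = −F gives Δ = (-0.364, 2.136).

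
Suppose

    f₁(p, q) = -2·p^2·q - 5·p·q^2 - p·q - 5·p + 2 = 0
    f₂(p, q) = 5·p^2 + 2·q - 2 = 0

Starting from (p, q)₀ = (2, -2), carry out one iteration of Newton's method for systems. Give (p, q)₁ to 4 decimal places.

At (2, -2): F = (-28.0000, 14.0000).
Jacobian J = [[-4·p·q - 5·q^2 - q - 5, -2·p^2 - 10·p·q - p], [10·p, 2]].
At the point, J = [[-7.0000, 30.0000], [20.0000, 2.0000]] (det J = -614.0000).
Solving J·Δ = −F gives Δ = (-0.7752, 0.7524).
Then the next iterate is (p, q)₁ = (1.2248, -1.2476).

(1.2248, -1.2476)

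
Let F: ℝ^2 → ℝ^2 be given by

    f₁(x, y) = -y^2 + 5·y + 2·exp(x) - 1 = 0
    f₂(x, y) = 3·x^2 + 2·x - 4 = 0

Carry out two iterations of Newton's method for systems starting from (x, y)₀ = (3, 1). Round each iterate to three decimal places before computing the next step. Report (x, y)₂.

(0.992, 5.598)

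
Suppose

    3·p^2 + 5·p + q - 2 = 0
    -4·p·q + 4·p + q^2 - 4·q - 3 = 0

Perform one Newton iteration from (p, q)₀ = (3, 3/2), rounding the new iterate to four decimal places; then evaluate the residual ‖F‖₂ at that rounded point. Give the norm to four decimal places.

10.4634

At (3, 3/2): F = (41.5000, -12.7500).
Jacobian J = [[6·p + 5, 1], [-4·q + 4, -4·p + 2·q - 4]].
At the point, J = [[23.0000, 1.0000], [-2.0000, -13.0000]] (det J = -297.0000).
Solving J·Δ = −F gives Δ = (-1.7736, -0.7079).
Then the next iterate is (p, q)₁ = (1.2264, 0.7921).
Re-evaluating at (1.2264, 0.7921): F = (9.436271, -4.521103), so ‖F‖₂ = 10.4634.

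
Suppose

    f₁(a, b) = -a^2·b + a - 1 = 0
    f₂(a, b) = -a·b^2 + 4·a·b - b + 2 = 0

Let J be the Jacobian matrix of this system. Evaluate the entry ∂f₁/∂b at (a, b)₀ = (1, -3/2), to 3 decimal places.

∂f₁/∂b = -a^2.
At (1, -3/2) this is -1.000.

-1.000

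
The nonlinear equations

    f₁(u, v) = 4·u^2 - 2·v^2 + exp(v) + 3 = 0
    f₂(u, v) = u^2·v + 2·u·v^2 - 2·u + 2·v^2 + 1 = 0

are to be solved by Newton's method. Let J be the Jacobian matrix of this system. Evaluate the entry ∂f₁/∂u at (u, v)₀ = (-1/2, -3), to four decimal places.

-4.0000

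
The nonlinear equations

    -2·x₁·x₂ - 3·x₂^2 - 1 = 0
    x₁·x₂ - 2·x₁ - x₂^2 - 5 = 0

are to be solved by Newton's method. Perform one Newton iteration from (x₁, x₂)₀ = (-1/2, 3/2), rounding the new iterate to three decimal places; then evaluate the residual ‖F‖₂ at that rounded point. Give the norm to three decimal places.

At (-1/2, 3/2): F = (-6.250, -7.000).
Jacobian J = [[-2·x₂, -2·x₁ - 6·x₂], [x₂ - 2, x₁ - 2·x₂]].
At the point, J = [[-3.000, -8.000], [-0.500, -3.500]] (det J = 6.500).
Solving J·Δ = −F gives Δ = (5.250, -2.750).
Then the next iterate is (x₁, x₂)₁ = (4.750, -1.250).
Re-evaluating at (4.750, -1.250): F = (6.18750, -22.000), so ‖F‖₂ = 22.854.

22.854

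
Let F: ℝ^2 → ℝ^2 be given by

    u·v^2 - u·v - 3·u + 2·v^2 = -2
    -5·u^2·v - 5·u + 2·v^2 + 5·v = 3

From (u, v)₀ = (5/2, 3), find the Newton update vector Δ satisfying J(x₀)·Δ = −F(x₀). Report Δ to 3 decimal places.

(-0.770, -1.028)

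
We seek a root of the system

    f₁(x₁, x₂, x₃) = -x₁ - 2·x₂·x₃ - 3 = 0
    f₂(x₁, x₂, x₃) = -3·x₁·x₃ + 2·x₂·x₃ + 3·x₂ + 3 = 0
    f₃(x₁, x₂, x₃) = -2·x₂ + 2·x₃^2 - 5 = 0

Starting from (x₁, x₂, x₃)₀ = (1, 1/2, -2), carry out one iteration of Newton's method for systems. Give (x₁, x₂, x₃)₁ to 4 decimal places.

At (1, 1/2, -2): F = (-2.0000, 8.5000, 2.0000).
Jacobian J = [[-1, -2·x₃, -2·x₂], [-3·x₃, 2·x₃ + 3, -3·x₁ + 2·x₂], [0, -2, 4·x₃]].
At the point, J = [[-1.0000, 4.0000, -1.0000], [6.0000, -1.0000, -2.0000], [0.0000, -2.0000, -8.0000]] (det J = 200.0000).
Solving J·Δ = −F gives Δ = (-1.3150, 0.2200, 0.1950).
Then the next iterate is (x₁, x₂, x₃)₁ = (-0.3150, 0.7200, -1.8050).

(-0.3150, 0.7200, -1.8050)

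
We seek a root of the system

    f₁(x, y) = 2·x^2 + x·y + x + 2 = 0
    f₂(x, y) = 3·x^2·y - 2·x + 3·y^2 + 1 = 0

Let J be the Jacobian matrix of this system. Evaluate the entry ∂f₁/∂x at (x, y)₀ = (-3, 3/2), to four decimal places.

-9.5000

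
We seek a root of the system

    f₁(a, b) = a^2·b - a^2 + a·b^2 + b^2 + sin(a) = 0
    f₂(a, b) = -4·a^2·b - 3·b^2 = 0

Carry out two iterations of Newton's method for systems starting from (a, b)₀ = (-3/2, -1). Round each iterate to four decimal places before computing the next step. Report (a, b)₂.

(-0.3378, 0.7826)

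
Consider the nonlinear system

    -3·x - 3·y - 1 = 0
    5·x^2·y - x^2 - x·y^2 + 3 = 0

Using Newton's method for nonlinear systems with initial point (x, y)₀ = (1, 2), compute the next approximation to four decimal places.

At (1, 2): F = (-10.0000, 8.0000).
Jacobian J = [[-3, -3], [10·x·y - 2·x - y^2, 5·x^2 - 2·x·y]].
At the point, J = [[-3.0000, -3.0000], [14.0000, 1.0000]] (det J = 39.0000).
Solving J·Δ = −F gives Δ = (-0.3590, -2.9744).
Then the next iterate is (x, y)₁ = (0.6410, -0.9744).

(0.6410, -0.9744)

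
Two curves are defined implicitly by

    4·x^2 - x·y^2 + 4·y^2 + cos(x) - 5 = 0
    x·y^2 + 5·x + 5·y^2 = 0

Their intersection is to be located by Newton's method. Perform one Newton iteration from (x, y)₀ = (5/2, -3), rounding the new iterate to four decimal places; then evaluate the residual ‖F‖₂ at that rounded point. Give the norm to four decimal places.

22.9487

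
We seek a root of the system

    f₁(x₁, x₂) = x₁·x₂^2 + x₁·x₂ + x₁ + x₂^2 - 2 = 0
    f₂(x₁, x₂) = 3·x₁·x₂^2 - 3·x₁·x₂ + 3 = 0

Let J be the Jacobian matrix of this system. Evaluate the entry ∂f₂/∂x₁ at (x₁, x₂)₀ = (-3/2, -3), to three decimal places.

∂f₂/∂x₁ = 3·x₂^2 - 3·x₂.
At (-3/2, -3) this is 36.000.

36.000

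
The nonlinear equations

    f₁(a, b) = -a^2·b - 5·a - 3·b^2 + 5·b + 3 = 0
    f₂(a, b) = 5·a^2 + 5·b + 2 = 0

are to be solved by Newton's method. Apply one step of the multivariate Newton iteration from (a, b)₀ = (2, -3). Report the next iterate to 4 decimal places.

(1.0783, -0.7130)

At (2, -3): F = (-37.0000, 7.0000).
Jacobian J = [[-2·a·b - 5, -a^2 - 6·b + 5], [10·a, 5]].
At the point, J = [[7.0000, 19.0000], [20.0000, 5.0000]] (det J = -345.0000).
Solving J·Δ = −F gives Δ = (-0.9217, 2.2870).
Then the next iterate is (a, b)₁ = (1.0783, -0.7130).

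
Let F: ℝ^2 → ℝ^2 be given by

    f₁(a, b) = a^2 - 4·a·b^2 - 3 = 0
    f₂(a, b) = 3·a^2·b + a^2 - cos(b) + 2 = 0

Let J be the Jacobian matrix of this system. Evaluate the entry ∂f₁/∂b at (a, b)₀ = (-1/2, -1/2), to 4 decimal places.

∂f₁/∂b = -8·a·b.
At (-1/2, -1/2) this is -2.0000.

-2.0000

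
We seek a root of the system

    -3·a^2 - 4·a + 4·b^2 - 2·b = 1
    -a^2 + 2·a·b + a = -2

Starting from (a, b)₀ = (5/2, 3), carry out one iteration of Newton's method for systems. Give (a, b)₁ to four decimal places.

At (5/2, 3): F = (0.2500, 13.2500).
Jacobian J = [[-6·a - 4, 8·b - 2], [-2·a + 2·b + 1, 2·a]].
At the point, J = [[-19.0000, 22.0000], [2.0000, 5.0000]] (det J = -139.0000).
Solving J·Δ = −F gives Δ = (-2.0881, -1.8147).
Then the next iterate is (a, b)₁ = (0.4119, 1.1853).

(0.4119, 1.1853)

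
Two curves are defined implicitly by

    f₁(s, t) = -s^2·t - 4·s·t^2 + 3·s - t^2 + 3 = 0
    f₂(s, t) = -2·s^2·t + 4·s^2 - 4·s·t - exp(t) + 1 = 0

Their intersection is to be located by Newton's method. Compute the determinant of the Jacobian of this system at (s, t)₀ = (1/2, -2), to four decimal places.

J = [[-2·s·t - 4·t^2 + 3, -s^2 - 8·s·t - 2·t], [-4·s·t + 8·s - 4·t, -2·s^2 - 4·s - exp(t)]].
At the point, J = [[-11.0000, 11.7500], [16.0000, -2.635335]].
det J = -159.0113.

-159.0113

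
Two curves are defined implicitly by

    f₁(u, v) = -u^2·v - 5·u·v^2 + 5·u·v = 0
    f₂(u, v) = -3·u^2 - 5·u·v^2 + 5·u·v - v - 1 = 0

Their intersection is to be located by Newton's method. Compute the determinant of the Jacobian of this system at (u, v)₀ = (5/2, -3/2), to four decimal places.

925.3125

J = [[-2·u·v - 5·v^2 + 5·v, -u^2 - 10·u·v + 5·u], [-6·u - 5·v^2 + 5·v, -10·u·v + 5·u - 1]].
At the point, J = [[-11.2500, 43.7500], [-33.7500, 49.0000]].
det J = 925.3125.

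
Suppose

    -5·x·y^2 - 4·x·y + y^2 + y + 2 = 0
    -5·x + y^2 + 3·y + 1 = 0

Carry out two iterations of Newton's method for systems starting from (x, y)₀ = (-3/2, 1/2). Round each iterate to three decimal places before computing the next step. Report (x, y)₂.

(0.735, 0.741)

At (-3/2, 1/2): F = (7.625, 10.250).
Jacobian J = [[-5·y^2 - 4·y, -10·x·y - 4·x + 2·y + 1], [-5, 2·y + 3]].
At the point, J = [[-3.250, 15.500], [-5.000, 4.000]] (det J = 64.500).
Solving J·Δ = −F gives Δ = (1.990, -0.075).
Then the next iterate is (x, y)₁ = (0.490, 0.425).
Round to (0.490, 0.425) and repeat: F = (1.33009, 0.00562), J = [[-2.60312, -2.19250], [-5.000, 3.850]].
Δ = (0.245, 0.316), so (x, y)₂ = (0.735, 0.741).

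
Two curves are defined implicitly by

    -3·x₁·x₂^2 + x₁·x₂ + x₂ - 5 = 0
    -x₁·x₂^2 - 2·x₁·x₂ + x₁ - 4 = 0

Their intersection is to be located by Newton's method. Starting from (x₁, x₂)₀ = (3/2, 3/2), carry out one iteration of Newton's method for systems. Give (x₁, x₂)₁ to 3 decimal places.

At (3/2, 3/2): F = (-11.375, -10.375).
Jacobian J = [[-3·x₂^2 + x₂, -6·x₁·x₂ + x₁ + 1], [-x₂^2 - 2·x₂ + 1, -2·x₁·x₂ - 2·x₁]].
At the point, J = [[-5.250, -11.000], [-4.250, -7.500]] (det J = -7.375).
Solving J·Δ = −F gives Δ = (-3.907, 0.831).
Then the next iterate is (x₁, x₂)₁ = (-2.407, 2.331).

(-2.407, 2.331)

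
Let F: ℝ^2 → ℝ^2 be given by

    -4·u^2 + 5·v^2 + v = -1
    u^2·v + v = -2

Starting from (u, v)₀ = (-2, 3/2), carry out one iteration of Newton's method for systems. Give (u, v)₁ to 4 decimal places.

(-1.0724, 0.7131)

At (-2, 3/2): F = (-2.2500, 9.5000).
Jacobian J = [[-8·u, 10·v + 1], [2·u·v, u^2 + 1]].
At the point, J = [[16.0000, 16.0000], [-6.0000, 5.0000]] (det J = 176.0000).
Solving J·Δ = −F gives Δ = (0.9276, -0.7869).
Then the next iterate is (u, v)₁ = (-1.0724, 0.7131).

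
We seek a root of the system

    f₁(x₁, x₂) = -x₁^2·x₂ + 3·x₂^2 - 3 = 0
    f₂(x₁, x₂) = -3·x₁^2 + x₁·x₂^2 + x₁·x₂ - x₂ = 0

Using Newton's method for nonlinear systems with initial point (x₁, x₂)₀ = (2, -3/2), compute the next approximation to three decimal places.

(1.060, -1.184)

At (2, -3/2): F = (9.750, -9.000).
Jacobian J = [[-2·x₁·x₂, -x₁^2 + 6·x₂], [-6·x₁ + x₂^2 + x₂, 2·x₁·x₂ + x₁ - 1]].
At the point, J = [[6.000, -13.000], [-11.250, -5.000]] (det J = -176.250).
Solving J·Δ = −F gives Δ = (-0.940, 0.316).
Then the next iterate is (x₁, x₂)₁ = (1.060, -1.184).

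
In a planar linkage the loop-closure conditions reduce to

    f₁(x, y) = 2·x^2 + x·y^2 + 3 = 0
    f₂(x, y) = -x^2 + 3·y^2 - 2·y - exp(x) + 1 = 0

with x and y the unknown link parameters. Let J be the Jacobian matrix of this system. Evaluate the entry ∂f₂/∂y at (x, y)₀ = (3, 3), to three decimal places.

16.000

∂f₂/∂y = 6·y - 2.
At (3, 3) this is 16.000.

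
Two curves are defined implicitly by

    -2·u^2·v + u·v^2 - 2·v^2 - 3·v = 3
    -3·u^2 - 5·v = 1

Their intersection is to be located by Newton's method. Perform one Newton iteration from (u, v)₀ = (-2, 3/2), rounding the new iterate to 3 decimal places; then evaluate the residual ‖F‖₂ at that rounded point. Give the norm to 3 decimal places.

At (-2, 3/2): F = (-28.500, -20.500).
Jacobian J = [[-4·u·v + v^2, -2·u^2 + 2·u·v - 4·v - 3], [-6·u, -5]].
At the point, J = [[14.250, -23.000], [12.000, -5.000]] (det J = 204.750).
Solving J·Δ = −F gives Δ = (1.607, -0.244).
Then the next iterate is (u, v)₁ = (-0.393, 1.256).
Re-evaluating at (-0.393, 1.256): F = (-10.93102, -7.74335), so ‖F‖₂ = 13.396.

13.396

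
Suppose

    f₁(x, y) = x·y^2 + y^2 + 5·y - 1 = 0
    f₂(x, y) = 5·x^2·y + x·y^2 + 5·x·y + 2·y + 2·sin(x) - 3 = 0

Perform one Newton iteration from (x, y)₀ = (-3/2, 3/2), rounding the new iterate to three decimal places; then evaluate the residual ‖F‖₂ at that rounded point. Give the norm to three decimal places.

4.754

At (-3/2, 3/2): F = (5.375, 0.25501).
Jacobian J = [[y^2, 2·x·y + 2·y + 5], [10·x·y + y^2 + 5·y + 2·cos(x), 5·x^2 + 2·x·y + 5·x + 2]].
At the point, J = [[2.250, 3.500], [-12.60853, 1.250]] (det J = 46.94234).
Solving J·Δ = −F gives Δ = (-0.124, -1.456).
Then the next iterate is (x, y)₁ = (-1.624, 0.044).
Re-evaluating at (-1.624, 0.044): F = (-0.78121, -4.68937), so ‖F‖₂ = 4.754.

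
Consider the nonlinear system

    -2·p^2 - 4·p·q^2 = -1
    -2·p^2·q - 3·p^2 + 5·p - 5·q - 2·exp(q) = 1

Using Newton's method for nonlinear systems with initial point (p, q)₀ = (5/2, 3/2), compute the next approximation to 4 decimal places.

(0.9864, 1.3253)

At (5/2, 3/2): F = (-34.0000, -42.463378).
Jacobian J = [[-4·p - 4·q^2, -8·p·q], [-4·p·q - 6·p + 5, -2·p^2 - 2·exp(q) - 5]].
At the point, J = [[-19.0000, -30.0000], [-25.0000, -26.463378]] (det J = -247.195815).
Solving J·Δ = −F gives Δ = (-1.5136, -0.1747).
Then the next iterate is (p, q)₁ = (0.9864, 1.3253).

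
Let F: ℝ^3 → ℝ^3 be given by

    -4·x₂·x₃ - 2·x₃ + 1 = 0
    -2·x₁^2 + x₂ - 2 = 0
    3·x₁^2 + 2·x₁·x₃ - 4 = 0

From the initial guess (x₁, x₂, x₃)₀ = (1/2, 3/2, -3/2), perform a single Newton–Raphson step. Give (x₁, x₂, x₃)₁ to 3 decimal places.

At (1/2, 3/2, -3/2): F = (13.000, -1.000, -4.750).
Jacobian J = [[0, -4·x₃, -4·x₂ - 2], [-4·x₁, 1, 0], [6·x₁ + 2·x₃, 0, 2·x₁]].
At the point, J = [[0.000, 6.000, -8.000], [-2.000, 1.000, 0.000], [0.000, 0.000, 1.000]] (det J = 12.000).
Solving J·Δ = −F gives Δ = (1.583, 4.167, 4.750).
Then the next iterate is (x₁, x₂, x₃)₁ = (2.083, 5.667, 3.250).

(2.083, 5.667, 3.250)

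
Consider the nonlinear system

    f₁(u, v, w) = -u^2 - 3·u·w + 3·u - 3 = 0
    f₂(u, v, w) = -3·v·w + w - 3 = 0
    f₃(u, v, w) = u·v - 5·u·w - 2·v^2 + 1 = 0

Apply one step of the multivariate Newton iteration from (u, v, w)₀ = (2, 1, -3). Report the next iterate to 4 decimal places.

(1.0000, 1.0000, -1.5000)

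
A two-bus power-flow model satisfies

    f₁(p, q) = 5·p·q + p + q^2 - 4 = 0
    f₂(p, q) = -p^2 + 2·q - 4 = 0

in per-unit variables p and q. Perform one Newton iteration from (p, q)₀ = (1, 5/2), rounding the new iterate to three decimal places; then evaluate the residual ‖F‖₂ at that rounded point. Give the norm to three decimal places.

At (1, 5/2): F = (15.750, 0.000).
Jacobian J = [[5·q + 1, 5·p + 2·q], [-2·p, 2]].
At the point, J = [[13.500, 10.000], [-2.000, 2.000]] (det J = 47.000).
Solving J·Δ = −F gives Δ = (-0.670, -0.670).
Then the next iterate is (p, q)₁ = (0.330, 1.830).
Re-evaluating at (0.330, 1.830): F = (2.69840, -0.44890), so ‖F‖₂ = 2.735.

2.735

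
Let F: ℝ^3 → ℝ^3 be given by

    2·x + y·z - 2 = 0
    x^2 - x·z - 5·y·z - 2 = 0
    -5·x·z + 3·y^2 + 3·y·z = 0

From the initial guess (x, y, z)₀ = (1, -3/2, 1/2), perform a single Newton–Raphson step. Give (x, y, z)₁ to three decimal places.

At (1, -3/2, 1/2): F = (-0.750, 2.250, 2.000).
Jacobian J = [[2, z, y], [2·x - z, -5·z, -x - 5·y], [-5·z, 6·y + 3·z, -5·x + 3·y]].
At the point, J = [[2.000, 0.500, -1.500], [1.500, -2.500, 6.500], [-2.500, -7.500, -9.500]] (det J = 170.250).
Solving J·Δ = −F gives Δ = (0.114, 0.471, -0.191).
Then the next iterate is (x, y, z)₁ = (1.114, -1.029, 0.309).

(1.114, -1.029, 0.309)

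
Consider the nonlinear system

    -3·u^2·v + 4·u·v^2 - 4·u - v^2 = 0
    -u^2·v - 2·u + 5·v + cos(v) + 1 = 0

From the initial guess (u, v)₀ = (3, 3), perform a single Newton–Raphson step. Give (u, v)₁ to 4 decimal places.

(2.2231, 2.4079)

At (3, 3): F = (6.0000, -17.989992).
Jacobian J = [[-6·u·v + 4·v^2 - 4, -3·u^2 + 8·u·v - 2·v], [-2·u·v - 2, -u^2 - sin(v) + 5]].
At the point, J = [[-22.0000, 39.0000], [-20.0000, -4.141120]] (det J = 871.104640).
Solving J·Δ = −F gives Δ = (-0.7769, -0.5921).
Then the next iterate is (u, v)₁ = (2.2231, 2.4079).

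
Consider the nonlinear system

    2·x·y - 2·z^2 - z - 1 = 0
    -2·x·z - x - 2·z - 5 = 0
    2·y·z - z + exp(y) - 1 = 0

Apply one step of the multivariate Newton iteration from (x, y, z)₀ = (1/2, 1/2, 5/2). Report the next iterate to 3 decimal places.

(-0.894, 0.402, 0.955)

At (1/2, 1/2, 5/2): F = (-15.500, -13.000, 0.64872).
Jacobian J = [[2·y, 2·x, -4·z - 1], [-2·z - 1, 0, -2·x - 2], [0, 2·z + exp(y), 2·y - 1]].
At the point, J = [[1.000, 1.000, -11.000], [-6.000, 0.000, -3.000], [0.000, 6.64872, 0.000]] (det J = 458.76177).
Solving J·Δ = −F gives Δ = (-1.394, -0.098, -1.545).
Then the next iterate is (x, y, z)₁ = (-0.894, 0.402, 0.955).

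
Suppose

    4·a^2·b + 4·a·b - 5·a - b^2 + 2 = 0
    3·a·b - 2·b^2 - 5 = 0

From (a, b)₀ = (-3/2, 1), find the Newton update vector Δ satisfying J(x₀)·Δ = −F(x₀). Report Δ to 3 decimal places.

(0.802, -1.070)

At (-3/2, 1): F = (11.500, -11.500).
Jacobian J = [[8·a·b + 4·b - 5, 4·a^2 + 4·a - 2·b], [3·b, 3·a - 4·b]].
At the point, J = [[-13.000, 1.000], [3.000, -8.500]] (det J = 107.500).
Solving J·Δ = −F gives Δ = (0.802, -1.070).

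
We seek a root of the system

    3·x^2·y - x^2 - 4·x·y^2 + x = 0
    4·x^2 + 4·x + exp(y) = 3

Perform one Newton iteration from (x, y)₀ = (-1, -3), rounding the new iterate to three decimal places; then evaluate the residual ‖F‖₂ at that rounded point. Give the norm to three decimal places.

5.060

At (-1, -3): F = (25.000, -2.95021).
Jacobian J = [[6·x·y - 2·x - 4·y^2 + 1, 3·x^2 - 8·x·y], [8·x + 4, exp(y)]].
At the point, J = [[-15.000, -21.000], [-4.000, 0.04979]] (det J = -84.74681).
Solving J·Δ = −F gives Δ = (-0.716, 1.702).
Then the next iterate is (x, y)₁ = (-1.716, -1.298).
Re-evaluating at (-1.716, -1.298): F = (-4.56265, 2.18770), so ‖F‖₂ = 5.060.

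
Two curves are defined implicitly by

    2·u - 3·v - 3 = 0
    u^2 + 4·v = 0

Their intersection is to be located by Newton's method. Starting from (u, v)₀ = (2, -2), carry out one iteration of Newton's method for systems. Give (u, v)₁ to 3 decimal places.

(1.200, -0.200)

At (2, -2): F = (7.000, -4.000).
Jacobian J = [[2, -3], [2·u, 4]].
At the point, J = [[2.000, -3.000], [4.000, 4.000]] (det J = 20.000).
Solving J·Δ = −F gives Δ = (-0.800, 1.800).
Then the next iterate is (u, v)₁ = (1.200, -0.200).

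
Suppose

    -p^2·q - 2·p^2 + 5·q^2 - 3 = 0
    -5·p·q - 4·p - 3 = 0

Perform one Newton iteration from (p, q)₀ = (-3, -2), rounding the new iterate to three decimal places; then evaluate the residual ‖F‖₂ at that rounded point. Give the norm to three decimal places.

At (-3, -2): F = (17.000, -21.000).
Jacobian J = [[-2·p·q - 4·p, -p^2 + 10·q], [-5·q - 4, -5·p]].
At the point, J = [[0.000, -29.000], [6.000, 15.000]] (det J = 174.000).
Solving J·Δ = −F gives Δ = (2.034, 0.586).
Then the next iterate is (p, q)₁ = (-0.966, -1.414).
Re-evaluating at (-0.966, -1.414): F = (6.45015, -5.96562), so ‖F‖₂ = 8.786.

8.786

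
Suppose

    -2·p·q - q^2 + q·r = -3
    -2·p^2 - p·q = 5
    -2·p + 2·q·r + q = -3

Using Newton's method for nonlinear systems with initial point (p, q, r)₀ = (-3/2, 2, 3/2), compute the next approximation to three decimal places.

At (-3/2, 2, 3/2): F = (8.000, -6.500, 14.000).
Jacobian J = [[-2·q, -2·p - 2·q + r, q], [-4·p - q, -p, 0], [-2, 2·r + 1, 2·q]].
At the point, J = [[-4.000, 0.500, 2.000], [4.000, 1.500, 0.000], [-2.000, 4.000, 4.000]] (det J = 6.000).
Solving J·Δ = −F gives Δ = (5.500, -10.333, 9.583).
Then the next iterate is (p, q, r)₁ = (4.000, -8.333, 11.083).

(4.000, -8.333, 11.083)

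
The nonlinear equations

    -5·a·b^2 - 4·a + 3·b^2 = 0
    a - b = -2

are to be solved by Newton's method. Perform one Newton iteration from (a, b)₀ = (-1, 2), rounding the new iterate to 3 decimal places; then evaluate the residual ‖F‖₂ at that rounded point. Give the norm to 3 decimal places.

8.625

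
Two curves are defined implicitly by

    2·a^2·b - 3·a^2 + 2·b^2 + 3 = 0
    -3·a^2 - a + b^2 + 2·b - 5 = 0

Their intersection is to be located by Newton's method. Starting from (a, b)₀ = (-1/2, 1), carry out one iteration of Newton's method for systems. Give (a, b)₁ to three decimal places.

(5.325, -1.350)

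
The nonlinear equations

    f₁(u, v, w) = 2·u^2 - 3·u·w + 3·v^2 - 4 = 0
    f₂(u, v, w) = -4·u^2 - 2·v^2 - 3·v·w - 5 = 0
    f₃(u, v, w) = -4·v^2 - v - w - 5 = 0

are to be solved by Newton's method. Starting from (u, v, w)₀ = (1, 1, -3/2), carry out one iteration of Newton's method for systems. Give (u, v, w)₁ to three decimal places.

(0.547, 0.177, -2.596)

At (1, 1, -3/2): F = (5.500, -6.500, -8.500).
Jacobian J = [[4·u - 3·w, 6·v, -3·u], [-8·u, -4·v - 3·w, -3·v], [0, -8·v - 1, -1]].
At the point, J = [[8.500, 6.000, -3.000], [-8.000, 0.500, -3.000], [0.000, -9.000, -1.000]] (det J = -497.750).
Solving J·Δ = −F gives Δ = (-0.453, -0.823, -1.096).
Then the next iterate is (u, v, w)₁ = (0.547, 0.177, -2.596).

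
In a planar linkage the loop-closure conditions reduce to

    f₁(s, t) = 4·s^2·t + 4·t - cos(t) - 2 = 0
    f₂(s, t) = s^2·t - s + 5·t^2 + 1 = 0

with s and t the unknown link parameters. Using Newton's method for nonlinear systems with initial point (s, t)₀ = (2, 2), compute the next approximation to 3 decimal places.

At (2, 2): F = (38.41615, 27.000).
Jacobian J = [[8·s·t, 4·s^2 + sin(t) + 4], [2·s·t - 1, s^2 + 10·t]].
At the point, J = [[32.000, 20.90930], [7.000, 24.000]] (det J = 621.63492).
Solving J·Δ = −F gives Δ = (-0.575, -0.957).
Then the next iterate is (s, t)₁ = (1.425, 1.043).

(1.425, 1.043)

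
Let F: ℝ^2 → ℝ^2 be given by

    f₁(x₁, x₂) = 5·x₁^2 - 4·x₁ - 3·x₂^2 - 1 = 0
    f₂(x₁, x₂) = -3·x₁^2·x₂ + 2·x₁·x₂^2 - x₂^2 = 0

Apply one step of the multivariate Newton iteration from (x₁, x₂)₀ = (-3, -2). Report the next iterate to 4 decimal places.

(-2.1126, -3.1523)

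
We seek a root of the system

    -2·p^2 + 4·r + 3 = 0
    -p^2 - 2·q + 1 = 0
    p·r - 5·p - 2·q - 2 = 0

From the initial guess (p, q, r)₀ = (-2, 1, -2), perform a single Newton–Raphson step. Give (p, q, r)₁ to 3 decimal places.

(-0.786, 0.929, -1.179)

At (-2, 1, -2): F = (-13.000, -5.000, 10.000).
Jacobian J = [[-4·p, 0, 4], [-2·p, -2, 0], [r - 5, -2, p]].
At the point, J = [[8.000, 0.000, 4.000], [4.000, -2.000, 0.000], [-7.000, -2.000, -2.000]] (det J = -56.000).
Solving J·Δ = −F gives Δ = (1.214, -0.071, 0.821).
Then the next iterate is (p, q, r)₁ = (-0.786, 0.929, -1.179).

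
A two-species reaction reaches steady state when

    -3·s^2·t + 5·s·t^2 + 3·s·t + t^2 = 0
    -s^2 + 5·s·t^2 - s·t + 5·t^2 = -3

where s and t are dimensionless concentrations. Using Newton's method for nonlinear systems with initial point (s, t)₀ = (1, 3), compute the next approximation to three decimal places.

At (1, 3): F = (54.000, 89.000).
Jacobian J = [[-6·s·t + 5·t^2 + 3·t, -3·s^2 + 10·s·t + 3·s + 2·t], [-2·s + 5·t^2 - t, 10·s·t - s + 10·t]].
At the point, J = [[36.000, 36.000], [40.000, 59.000]] (det J = 684.000).
Solving J·Δ = −F gives Δ = (0.026, -1.526).
Then the next iterate is (s, t)₁ = (1.026, 1.474).

(1.026, 1.474)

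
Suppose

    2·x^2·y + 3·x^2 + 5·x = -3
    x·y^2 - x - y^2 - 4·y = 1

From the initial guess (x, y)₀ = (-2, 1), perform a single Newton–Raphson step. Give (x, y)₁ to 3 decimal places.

At (-2, 1): F = (13.000, -6.000).
Jacobian J = [[4·x·y + 6·x + 5, 2·x^2], [y^2 - 1, 2·x·y - 2·y - 4]].
At the point, J = [[-15.000, 8.000], [0.000, -10.000]] (det J = 150.000).
Solving J·Δ = −F gives Δ = (0.547, -0.600).
Then the next iterate is (x, y)₁ = (-1.453, 0.400).

(-1.453, 0.400)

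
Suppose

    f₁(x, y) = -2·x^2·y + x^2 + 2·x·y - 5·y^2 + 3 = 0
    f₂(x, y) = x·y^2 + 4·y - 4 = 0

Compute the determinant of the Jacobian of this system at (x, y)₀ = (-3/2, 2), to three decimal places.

J = [[-4·x·y + 2·x + 2·y, -2·x^2 + 2·x - 10·y], [y^2, 2·x·y + 4]].
At the point, J = [[13.000, -27.500], [4.000, -2.000]].
det J = 84.000.

84.000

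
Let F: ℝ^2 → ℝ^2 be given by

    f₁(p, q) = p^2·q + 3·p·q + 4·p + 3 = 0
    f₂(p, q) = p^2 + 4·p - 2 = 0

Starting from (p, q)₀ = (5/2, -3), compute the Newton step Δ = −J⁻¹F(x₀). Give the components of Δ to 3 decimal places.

At (5/2, -3): F = (-28.250, 14.250).
Jacobian J = [[2·p·q + 3·q + 4, p^2 + 3·p], [2·p + 4, 0]].
At the point, J = [[-20.000, 13.750], [9.000, 0.000]] (det J = -123.750).
Solving J·Δ = −F gives Δ = (-1.583, -0.248).

(-1.583, -0.248)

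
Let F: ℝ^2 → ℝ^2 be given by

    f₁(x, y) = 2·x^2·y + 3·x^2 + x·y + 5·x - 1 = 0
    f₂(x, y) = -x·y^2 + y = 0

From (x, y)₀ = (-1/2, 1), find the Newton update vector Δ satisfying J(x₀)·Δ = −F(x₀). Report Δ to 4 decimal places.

At (-1/2, 1): F = (-2.7500, 1.5000).
Jacobian J = [[4·x·y + 6·x + y + 5, 2·x^2 + x], [-y^2, -2·x·y + 1]].
At the point, J = [[1.0000, 0.0000], [-1.0000, 2.0000]] (det J = 2.0000).
Solving J·Δ = −F gives Δ = (2.7500, 0.6250).

(2.7500, 0.6250)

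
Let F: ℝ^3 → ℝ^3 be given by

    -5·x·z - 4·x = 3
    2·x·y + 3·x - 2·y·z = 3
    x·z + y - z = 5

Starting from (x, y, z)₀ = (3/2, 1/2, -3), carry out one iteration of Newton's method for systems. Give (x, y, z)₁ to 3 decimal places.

(-0.685, 0.648, -4.404)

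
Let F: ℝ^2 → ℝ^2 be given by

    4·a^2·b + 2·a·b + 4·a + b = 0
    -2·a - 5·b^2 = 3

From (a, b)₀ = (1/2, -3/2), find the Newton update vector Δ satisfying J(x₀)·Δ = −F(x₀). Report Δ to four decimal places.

(0.1196, 1.0326)

At (1/2, -3/2): F = (-2.5000, -15.2500).
Jacobian J = [[8·a·b + 2·b + 4, 4·a^2 + 2·a + 1], [-2, -10·b]].
At the point, J = [[-5.0000, 3.0000], [-2.0000, 15.0000]] (det J = -69.0000).
Solving J·Δ = −F gives Δ = (0.1196, 1.0326).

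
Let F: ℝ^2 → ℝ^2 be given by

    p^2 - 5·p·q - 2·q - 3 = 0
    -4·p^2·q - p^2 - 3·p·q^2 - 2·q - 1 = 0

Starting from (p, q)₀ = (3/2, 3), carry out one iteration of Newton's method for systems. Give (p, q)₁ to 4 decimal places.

(3.7361, -2.9035)

At (3/2, 3): F = (-29.2500, -76.7500).
Jacobian J = [[2·p - 5·q, -5·p - 2], [-8·p·q - 2·p - 3·q^2, -4·p^2 - 6·p·q - 2]].
At the point, J = [[-12.0000, -9.5000], [-66.0000, -38.0000]] (det J = -171.0000).
Solving J·Δ = −F gives Δ = (2.2361, -5.9035).
Then the next iterate is (p, q)₁ = (3.7361, -2.9035).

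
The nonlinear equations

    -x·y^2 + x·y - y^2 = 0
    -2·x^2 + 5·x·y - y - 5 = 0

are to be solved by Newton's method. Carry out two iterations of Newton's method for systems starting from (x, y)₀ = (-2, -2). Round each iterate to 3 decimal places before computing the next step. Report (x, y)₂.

At (-2, -2): F = (8.000, 9.000).
Jacobian J = [[-y^2 + y, -2·x·y + x - 2·y], [-4·x + 5·y, 5·x - 1]].
At the point, J = [[-6.000, -6.000], [-2.000, -11.000]] (det J = 54.000).
Solving J·Δ = −F gives Δ = (0.630, 0.704).
Then the next iterate is (x, y)₁ = (-1.370, -1.296).
Round to (-1.370, -1.296) and repeat: F = (2.39698, 1.41980), J = [[-2.97562, -2.32904], [-1.000, -7.850]].
Δ = (0.738, 0.087), so (x, y)₂ = (-0.632, -1.209).

(-0.632, -1.209)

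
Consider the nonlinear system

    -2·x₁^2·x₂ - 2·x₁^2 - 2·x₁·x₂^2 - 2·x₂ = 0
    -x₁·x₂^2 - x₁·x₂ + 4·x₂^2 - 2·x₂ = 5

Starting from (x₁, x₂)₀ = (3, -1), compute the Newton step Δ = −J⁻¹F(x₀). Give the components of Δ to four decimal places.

(-2.5714, 0.1429)

At (3, -1): F = (-4.0000, 1.0000).
Jacobian J = [[-4·x₁·x₂ - 4·x₁ - 2·x₂^2, -2·x₁^2 - 4·x₁·x₂ - 2], [-x₂^2 - x₂, -2·x₁·x₂ - x₁ + 8·x₂ - 2]].
At the point, J = [[-2.0000, -8.0000], [0.0000, -7.0000]] (det J = 14.0000).
Solving J·Δ = −F gives Δ = (-2.5714, 0.1429).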